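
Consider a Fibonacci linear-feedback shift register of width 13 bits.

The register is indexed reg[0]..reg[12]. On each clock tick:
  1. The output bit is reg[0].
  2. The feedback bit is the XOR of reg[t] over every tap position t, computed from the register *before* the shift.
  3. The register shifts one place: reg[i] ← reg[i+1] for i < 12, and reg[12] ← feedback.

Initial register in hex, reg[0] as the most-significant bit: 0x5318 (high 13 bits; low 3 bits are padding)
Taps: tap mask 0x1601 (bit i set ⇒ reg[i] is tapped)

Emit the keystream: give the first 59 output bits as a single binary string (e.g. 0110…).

01010011000111110000111010000000010100100100101001010110101

k : reg_k → out_k, fb_k
0: 0101001100011 → 0, fb=1
1: 1010011000111 → 1, fb=1
2: 0100110001111 → 0, fb=1
3: 1001100011111 → 1, fb=0
4: 0011000111110 → 0, fb=0
5: 0110001111100 → 0, fb=0
6: 1100011111000 → 1, fb=0
7: 1000111110000 → 1, fb=1
8: 0001111100001 → 0, fb=1
9: 0011111000011 → 0, fb=1
10: 0111110000111 → 0, fb=0
11: 1111100001110 → 1, fb=1
12: 1111000011101 → 1, fb=0
13: 1110000111010 → 1, fb=0
14: 1100001110100 → 1, fb=0
15: 1000011101000 → 1, fb=0
16: 0000111010000 → 0, fb=0
17: 0001110100000 → 0, fb=0
18: 0011101000000 → 0, fb=0
19: 0111010000000 → 0, fb=0
20: 1110100000000 → 1, fb=1
21: 1101000000001 → 1, fb=0
22: 1010000000010 → 1, fb=1
23: 0100000000101 → 0, fb=0
24: 1000000001010 → 1, fb=0
25: 0000000010100 → 0, fb=1
26: 0000000101001 → 0, fb=0
27: 0000001010010 → 0, fb=0
28: 0000010100100 → 0, fb=1
29: 0000101001001 → 0, fb=0
30: 0001010010010 → 0, fb=0
31: 0010100100100 → 0, fb=1
32: 0101001001001 → 0, fb=0
33: 1010010010010 → 1, fb=1
34: 0100100100101 → 0, fb=0
35: 1001001001010 → 1, fb=0
36: 0010010010100 → 0, fb=1
37: 0100100101001 → 0, fb=0
38: 1001001010010 → 1, fb=1
39: 0010010100101 → 0, fb=0
40: 0100101001010 → 0, fb=1
41: 1001010010101 → 1, fb=1
42: 0010100101011 → 0, fb=0
43: 0101001010110 → 0, fb=1
44: 1010010101101 → 1, fb=0
45: 0100101011010 → 0, fb=1
46: 1001010110101 → 1, fb=1
47: 0010101101011 → 0, fb=0
48: 0101011010110 → 0, fb=1
49: 1010110101101 → 1, fb=0
50: 0101101011010 → 0, fb=1
51: 1011010110101 → 1, fb=1
52: 0110101101011 → 0, fb=0
53: 1101011010110 → 1, fb=0
54: 1010110101100 → 1, fb=1
55: 0101101011001 → 0, fb=0
56: 1011010110010 → 1, fb=1
57: 0110101100101 → 0, fb=0
58: 1101011001010 → 1, fb=0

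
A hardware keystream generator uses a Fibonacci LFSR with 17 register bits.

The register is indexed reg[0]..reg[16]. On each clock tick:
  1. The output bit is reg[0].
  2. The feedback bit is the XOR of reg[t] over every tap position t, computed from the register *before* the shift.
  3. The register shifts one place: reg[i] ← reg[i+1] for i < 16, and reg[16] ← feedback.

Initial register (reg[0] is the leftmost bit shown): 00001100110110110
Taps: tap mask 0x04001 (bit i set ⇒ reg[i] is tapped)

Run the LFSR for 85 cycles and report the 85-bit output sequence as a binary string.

k : reg_k → out_k, fb_k
0: 00001100110110110 → 0, fb=1
1: 00011001101101101 → 0, fb=1
2: 00110011011011011 → 0, fb=0
3: 01100110110110110 → 0, fb=1
4: 11001101101101101 → 1, fb=0
5: 10011011011011010 → 1, fb=1
6: 00110110110110101 → 0, fb=1
7: 01101101101101011 → 0, fb=0
8: 11011011011010110 → 1, fb=0
9: 10110110110101100 → 1, fb=0
10: 01101101101011000 → 0, fb=0
11: 11011011010110000 → 1, fb=1
12: 10110110101100001 → 1, fb=1
13: 01101101011000011 → 0, fb=0
14: 11011010110000110 → 1, fb=0
15: 10110101100001100 → 1, fb=0
16: 01101011000011000 → 0, fb=0
17: 11010110000110000 → 1, fb=1
18: 10101100001100001 → 1, fb=1
19: 01011000011000011 → 0, fb=0
20: 10110000110000110 → 1, fb=0
21: 01100001100001100 → 0, fb=1
22: 11000011000011001 → 1, fb=1
23: 10000110000110011 → 1, fb=1
24: 00001100001100111 → 0, fb=1
25: 00011000011001111 → 0, fb=1
26: 00110000110011111 → 0, fb=1
27: 01100001100111111 → 0, fb=1
28: 11000011001111111 → 1, fb=0
29: 10000110011111110 → 1, fb=0
30: 00001100111111100 → 0, fb=1
31: 00011001111111001 → 0, fb=0
32: 00110011111110010 → 0, fb=0
33: 01100111111100100 → 0, fb=1
34: 11001111111001001 → 1, fb=1
35: 10011111110010011 → 1, fb=1
36: 00111111100100111 → 0, fb=1
37: 01111111001001111 → 0, fb=1
38: 11111110010011111 → 1, fb=0
39: 11111100100111110 → 1, fb=0
40: 11111001001111100 → 1, fb=0
41: 11110010011111000 → 1, fb=1
42: 11100100111110001 → 1, fb=1
43: 11001001111100011 → 1, fb=1
44: 10010011111000111 → 1, fb=0
45: 00100111110001110 → 0, fb=1
46: 01001111100011101 → 0, fb=1
47: 10011111000111011 → 1, fb=1
48: 00111110001110111 → 0, fb=1
49: 01111100011101111 → 0, fb=1
50: 11111000111011111 → 1, fb=0
51: 11110001110111110 → 1, fb=0
52: 11100011101111100 → 1, fb=0
53: 11000111011111000 → 1, fb=1
54: 10001110111110001 → 1, fb=1
55: 00011101111100011 → 0, fb=0
56: 00111011111000110 → 0, fb=1
57: 01110111110001101 → 0, fb=1
58: 11101111100011011 → 1, fb=1
59: 11011111000110111 → 1, fb=0
60: 10111110001101110 → 1, fb=0
61: 01111100011011100 → 0, fb=1
62: 11111000110111001 → 1, fb=1
63: 11110001101110011 → 1, fb=1
64: 11100011011100111 → 1, fb=0
65: 11000110111001110 → 1, fb=0
66: 10001101110011100 → 1, fb=0
67: 00011011100111000 → 0, fb=0
68: 00110111001110000 → 0, fb=0
69: 01101110011100000 → 0, fb=0
70: 11011100111000000 → 1, fb=1
71: 10111001110000001 → 1, fb=1
72: 01110011100000011 → 0, fb=0
73: 11100111000000110 → 1, fb=0
74: 11001110000001100 → 1, fb=0
75: 10011100000011000 → 1, fb=1
76: 00111000000110001 → 0, fb=0
77: 01110000001100010 → 0, fb=0
78: 11100000011000100 → 1, fb=0
79: 11000000110001000 → 1, fb=1
80: 10000001100010001 → 1, fb=1
81: 00000011000100011 → 0, fb=0
82: 00000110001000110 → 0, fb=1
83: 00001100010001101 → 0, fb=1
84: 00011000100011011 → 0, fb=0

0000110011011011011010110000110000110011111110010011111000111011111000110111001110000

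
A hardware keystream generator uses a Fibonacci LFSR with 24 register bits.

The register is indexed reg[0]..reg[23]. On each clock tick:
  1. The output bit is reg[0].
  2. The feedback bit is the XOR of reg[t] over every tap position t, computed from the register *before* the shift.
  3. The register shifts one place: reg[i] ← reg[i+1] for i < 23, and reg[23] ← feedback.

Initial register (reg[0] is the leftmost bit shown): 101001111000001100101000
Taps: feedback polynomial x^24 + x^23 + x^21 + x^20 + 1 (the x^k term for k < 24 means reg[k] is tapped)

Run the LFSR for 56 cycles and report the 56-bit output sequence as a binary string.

tick  register→output (feedback)
  0  101001111000001100101000→1 (0)
  1  010011110000011001010000→0 (0)
  2  100111100000110010100000→1 (1)
  3  001111000001100101000001→0 (1)
  4  011110000011001010000011→0 (1)
  5  111100000110010100000111→1 (1)
  6  111000001100101000001111→1 (0)
  7  110000011001010000011110→1 (1)
  8  100000110010100000111101→1 (0)
  9  000001100101000001111010→0 (1)
 10  000011001010000011110101→0 (0)
 11  000110010100000111101010→0 (1)
 12  001100101000001111010101→0 (0)
 13  011001010000011110101010→0 (1)
 14  110010100000111101010101→1 (1)
 15  100101000001111010101011→1 (1)
 16  001010000011110101010111→0 (0)
 17  010100000111101010101110→0 (0)
 18  101000001111010101011100→1 (1)
 19  010000011110101010111001→0 (0)
 20  100000111101010101110010→1 (1)
 21  000001111010101011100101→0 (0)
 22  000011110101010111001010→0 (1)
 23  000111101010101110010101→0 (0)
 24  001111010101011100101010→0 (1)
 25  011110101010111001010101→0 (0)
 26  111101010101110010101010→1 (0)
 27  111010101011100101010100→1 (0)
 28  110101010111001010101000→1 (0)
 29  101010101110010101010000→1 (1)
 30  010101011100101010100001→0 (1)
 31  101010111001010101000011→1 (0)
 32  010101110010101010000110→0 (1)
 33  101011100101010100001101→1 (0)
 34  010111001010101000011010→0 (1)
 35  101110010101010000110101→1 (1)
 36  011100101010100001101011→0 (0)
 37  111001010101000011010110→1 (0)
 38  110010101010000110101100→1 (1)
 39  100101010100001101011001→1 (1)
 40  001010101000011010110011→0 (1)
 41  010101010000110101100111→0 (0)
 42  101010100001101011001110→1 (1)
 43  010101000011010110011101→0 (1)
 44  101010000110101100111011→1 (1)
 45  010100001101011001110111→0 (0)
 46  101000011010110011101110→1 (1)
 47  010000110101100111011101→0 (1)
 48  100001101011001110111011→1 (1)
 49  000011010110011101110111→0 (0)
 50  000110101100111011101110→0 (0)
 51  001101011001110111011100→0 (0)
 52  011010110011101110111000→0 (1)
 53  110101100111011101110001→1 (0)
 54  101011001110111011100010→1 (1)
 55  010110011101110111000101→0 (0)

10100111100000110010100000111101010101110010101010000110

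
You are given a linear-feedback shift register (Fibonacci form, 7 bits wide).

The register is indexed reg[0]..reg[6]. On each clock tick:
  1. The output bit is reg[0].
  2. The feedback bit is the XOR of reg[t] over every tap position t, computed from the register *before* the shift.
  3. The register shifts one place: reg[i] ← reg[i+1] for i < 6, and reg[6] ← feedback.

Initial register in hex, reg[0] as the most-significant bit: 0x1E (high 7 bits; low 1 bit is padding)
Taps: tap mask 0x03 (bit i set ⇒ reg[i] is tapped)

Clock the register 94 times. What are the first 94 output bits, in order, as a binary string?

tick  register→output (feedback)
  0  0001111→0 (0)
  1  0011110→0 (0)
  2  0111100→0 (1)
  3  1111001→1 (0)
  4  1110010→1 (0)
  5  1100100→1 (0)
  6  1001000→1 (1)
  7  0010001→0 (0)
  8  0100010→0 (1)
  9  1000101→1 (1)
 10  0001011→0 (0)
 11  0010110→0 (0)
 12  0101100→0 (1)
 13  1011001→1 (1)
 14  0110011→0 (1)
 15  1100111→1 (0)
 16  1001110→1 (1)
 17  0011101→0 (0)
 18  0111010→0 (1)
 19  1110101→1 (0)
 20  1101010→1 (0)
 21  1010100→1 (1)
 22  0101001→0 (1)
 23  1010011→1 (1)
 24  0100111→0 (1)
 25  1001111→1 (1)
 26  0011111→0 (0)
 27  0111110→0 (1)
 28  1111101→1 (0)
 29  1111010→1 (0)
 30  1110100→1 (0)
 31  1101000→1 (0)
 32  1010000→1 (1)
 33  0100001→0 (1)
 34  1000011→1 (1)
 35  0000111→0 (0)
 36  0001110→0 (0)
 37  0011100→0 (0)
 38  0111000→0 (1)
 39  1110001→1 (0)
 40  1100010→1 (0)
 41  1000100→1 (1)
 42  0001001→0 (0)
 43  0010010→0 (0)
 44  0100100→0 (1)
 45  1001001→1 (1)
 46  0010011→0 (0)
 47  0100110→0 (1)
 48  1001101→1 (1)
 49  0011011→0 (0)
 50  0110110→0 (1)
 51  1101101→1 (0)
 52  1011010→1 (1)
 53  0110101→0 (1)
 54  1101011→1 (0)
 55  1010110→1 (1)
 56  0101101→0 (1)
 57  1011011→1 (1)
 58  0110111→0 (1)
 59  1101111→1 (0)
 60  1011110→1 (1)
 61  0111101→0 (1)
 62  1111011→1 (0)
 63  1110110→1 (0)
 64  1101100→1 (0)
 65  1011000→1 (1)
 66  0110001→0 (1)
 67  1100011→1 (0)
 68  1000110→1 (1)
 69  0001101→0 (0)
 70  0011010→0 (0)
 71  0110100→0 (1)
 72  1101001→1 (0)
 73  1010010→1 (1)
 74  0100101→0 (1)
 75  1001011→1 (1)
 76  0010111→0 (0)
 77  0101110→0 (1)
 78  1011101→1 (1)
 79  0111011→0 (1)
 80  1110111→1 (0)
 81  1101110→1 (0)
 82  1011100→1 (1)
 83  0111001→0 (1)
 84  1110011→1 (0)
 85  1100110→1 (0)
 86  1001100→1 (1)
 87  0011001→0 (0)
 88  0110010→0 (1)
 89  1100101→1 (0)
 90  1001010→1 (1)
 91  0010101→0 (0)
 92  0101010→0 (1)
 93  1010101→1 (1)

0001111001000101100111010100111110100001110001001001101101011011110110001101001011101110011001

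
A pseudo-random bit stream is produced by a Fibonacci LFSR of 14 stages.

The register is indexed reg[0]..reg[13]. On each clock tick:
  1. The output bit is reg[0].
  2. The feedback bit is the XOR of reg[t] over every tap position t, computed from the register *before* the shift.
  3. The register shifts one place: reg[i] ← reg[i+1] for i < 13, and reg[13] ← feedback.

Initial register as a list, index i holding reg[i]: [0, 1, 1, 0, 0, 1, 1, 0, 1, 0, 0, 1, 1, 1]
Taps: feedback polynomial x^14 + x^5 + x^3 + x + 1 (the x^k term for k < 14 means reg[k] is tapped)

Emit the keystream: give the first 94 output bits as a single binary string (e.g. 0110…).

tick  register→output (feedback)
  0  01100110100111→0 (0)
  1  11001101001110→1 (1)
  2  10011010011101→1 (0)
  3  00110100111010→0 (0)
  4  01101001110100→0 (1)
  5  11010011101001→1 (1)
  6  10100111010011→1 (0)
  7  01001110100110→0 (0)
  8  10011101001100→1 (1)
  9  00111010011001→0 (1)
 10  01110100110011→0 (1)
 11  11101001100111→1 (0)
 12  11010011001110→1 (1)
 13  10100110011101→1 (0)
 14  01001100111010→0 (0)
 15  10011001110100→1 (0)
 16  00110011101000→0 (1)
 17  01100111010001→0 (0)
 18  11001110100010→1 (1)
 19  10011101000101→1 (1)
 20  00111010001011→0 (1)
 21  01110100010111→0 (1)
 22  11101000101111→1 (0)
 23  11010001011110→1 (1)
 24  10100010111101→1 (1)
 25  01000101111011→0 (0)
 26  10001011110110→1 (1)
 27  00010111101101→0 (0)
 28  00101111011010→0 (1)
 29  01011110110101→0 (1)
 30  10111101101011→1 (1)
 31  01111011010111→0 (0)
 32  11110110101110→1 (0)
 33  11101101011100→1 (1)
 34  11011010111001→1 (1)
 35  10110101110011→1 (1)
 36  01101011100111→0 (1)
 37  11010111001111→1 (0)
 38  10101110011110→1 (0)
 39  01011100111100→0 (1)
 40  10111001111001→1 (0)
 41  01110011110010→0 (0)
 42  11100111100100→1 (1)
 43  11001111001001→1 (1)
 44  10011110010011→1 (1)
 45  00111100100111→0 (0)
 46  01111001001110→0 (0)
 47  11110010011100→1 (1)
 48  11100100111001→1 (1)
 49  11001001110011→1 (0)
 50  10010011100110→1 (0)
 51  00100111001100→0 (1)
 52  01001110011001→0 (0)
 53  10011100110010→1 (1)
 54  00111001100101→0 (1)
 55  01110011001011→0 (0)
 56  11100110010110→1 (1)
 57  11001100101101→1 (1)
 58  10011001011011→1 (0)
 59  00110010110110→0 (1)
 60  01100101101101→0 (0)
 61  11001011011010→1 (0)
 62  10010110110100→1 (1)
 63  00101101101001→0 (1)
 64  01011011010011→0 (0)
 65  10110110100110→1 (1)
 66  01101101001101→0 (0)
 67  11011010011010→1 (1)
 68  10110100110101→1 (1)
 69  01101001101011→0 (1)
 70  11010011010111→1 (1)
 71  10100110101111→1 (0)
 72  01001101011110→0 (0)
 73  10011010111100→1 (0)
 74  00110101111000→0 (0)
 75  01101011110000→0 (1)
 76  11010111100001→1 (0)
 77  10101111000010→1 (0)
 78  01011110000100→0 (1)
 79  10111100001001→1 (1)
 80  01111000010011→0 (0)
 81  11110000100110→1 (1)
 82  11100001001101→1 (0)
 83  11000010011010→1 (0)
 84  10000100110100→1 (0)
 85  00001001101000→0 (0)
 86  00010011010000→0 (1)
 87  00100110100001→0 (1)
 88  01001101000011→0 (0)
 89  10011010000110→1 (0)
 90  00110100001100→0 (0)
 91  01101000011000→0 (1)
 92  11010000110001→1 (1)
 93  10100001100011→1 (1)

0110011010011101001100111010001011110110101110011110010011100110010110110100110101111000010011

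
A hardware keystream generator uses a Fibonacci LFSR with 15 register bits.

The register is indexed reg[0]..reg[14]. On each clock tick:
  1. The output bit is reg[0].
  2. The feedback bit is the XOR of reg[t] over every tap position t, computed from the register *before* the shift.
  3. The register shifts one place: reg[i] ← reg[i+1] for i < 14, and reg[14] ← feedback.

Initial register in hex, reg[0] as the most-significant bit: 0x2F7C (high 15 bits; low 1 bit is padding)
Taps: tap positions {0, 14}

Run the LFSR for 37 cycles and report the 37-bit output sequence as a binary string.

tick  register→output (feedback)
  0  001011110111110→0 (0)
  1  010111101111100→0 (0)
  2  101111011111000→1 (1)
  3  011110111110001→0 (1)
  4  111101111100011→1 (0)
  5  111011111000110→1 (1)
  6  110111110001101→1 (0)
  7  101111100011010→1 (1)
  8  011111000110101→0 (1)
  9  111110001101011→1 (0)
 10  111100011010110→1 (1)
 11  111000110101101→1 (0)
 12  110001101011010→1 (1)
 13  100011010110101→1 (0)
 14  000110101101010→0 (0)
 15  001101011010100→0 (0)
 16  011010110101000→0 (0)
 17  110101101010000→1 (1)
 18  101011010100001→1 (0)
 19  010110101000010→0 (0)
 20  101101010000100→1 (1)
 21  011010100001001→0 (1)
 22  110101000010011→1 (0)
 23  101010000100110→1 (1)
 24  010100001001101→0 (1)
 25  101000010011011→1 (0)
 26  010000100110110→0 (0)
 27  100001001101100→1 (1)
 28  000010011011001→0 (1)
 29  000100110110011→0 (1)
 30  001001101100111→0 (1)
 31  010011011001111→0 (1)
 32  100110110011111→1 (0)
 33  001101100111110→0 (0)
 34  011011001111100→0 (0)
 35  110110011111000→1 (1)
 36  101100111110001→1 (0)

0010111101111100011010110101000010011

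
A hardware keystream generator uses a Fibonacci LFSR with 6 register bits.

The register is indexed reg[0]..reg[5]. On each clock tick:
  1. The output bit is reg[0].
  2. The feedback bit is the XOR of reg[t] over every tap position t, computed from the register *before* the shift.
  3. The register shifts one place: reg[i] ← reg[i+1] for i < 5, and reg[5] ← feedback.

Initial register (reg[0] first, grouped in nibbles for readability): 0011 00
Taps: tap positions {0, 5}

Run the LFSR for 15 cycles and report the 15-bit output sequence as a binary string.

tick  register→output (feedback)
  0  001100→0 (0)
  1  011000→0 (0)
  2  110000→1 (1)
  3  100001→1 (0)
  4  000010→0 (0)
  5  000100→0 (0)
  6  001000→0 (0)
  7  010000→0 (0)
  8  100000→1 (1)
  9  000001→0 (1)
 10  000011→0 (1)
 11  000111→0 (1)
 12  001111→0 (1)
 13  011111→0 (1)
 14  111111→1 (0)

001100001000001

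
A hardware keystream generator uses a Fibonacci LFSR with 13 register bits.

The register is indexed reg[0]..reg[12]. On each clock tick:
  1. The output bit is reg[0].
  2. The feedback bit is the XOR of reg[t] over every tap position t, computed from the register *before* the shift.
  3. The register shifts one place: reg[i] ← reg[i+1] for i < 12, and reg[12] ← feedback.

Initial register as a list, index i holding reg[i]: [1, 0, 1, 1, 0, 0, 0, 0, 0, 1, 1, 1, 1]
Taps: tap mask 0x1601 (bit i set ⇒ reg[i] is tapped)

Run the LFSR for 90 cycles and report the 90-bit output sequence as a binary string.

101100000111100111000101110011011000010011010010011101011010100000110000011100001110000100

k : reg_k → out_k, fb_k
0: 1011000001111 → 1, fb=0
1: 0110000011110 → 0, fb=0
2: 1100000111100 → 1, fb=1
3: 1000001111001 → 1, fb=1
4: 0000011110011 → 0, fb=1
5: 0000111100111 → 0, fb=0
6: 0001111001110 → 0, fb=0
7: 0011110011100 → 0, fb=0
8: 0111100111000 → 0, fb=1
9: 1111001110001 → 1, fb=0
10: 1110011100010 → 1, fb=1
11: 1100111000101 → 1, fb=1
12: 1001110001011 → 1, fb=1
13: 0011100010111 → 0, fb=0
14: 0111000101110 → 0, fb=0
15: 1110001011100 → 1, fb=1
16: 1100010111001 → 1, fb=1
17: 1000101110011 → 1, fb=0
18: 0001011100110 → 0, fb=1
19: 0010111001101 → 0, fb=1
20: 0101110011011 → 0, fb=0
21: 1011100110110 → 1, fb=0
22: 0111001101100 → 0, fb=0
23: 1110011011000 → 1, fb=0
24: 1100110110000 → 1, fb=1
25: 1001101100001 → 1, fb=0
26: 0011011000010 → 0, fb=0
27: 0110110000100 → 0, fb=1
28: 1101100001001 → 1, fb=1
29: 1011000010011 → 1, fb=0
30: 0110000100110 → 0, fb=1
31: 1100001001101 → 1, fb=0
32: 1000010011010 → 1, fb=0
33: 0000100110100 → 0, fb=1
34: 0001001101001 → 0, fb=0
35: 0010011010010 → 0, fb=0
36: 0100110100100 → 0, fb=1
37: 1001101001001 → 1, fb=1
38: 0011010010011 → 0, fb=1
39: 0110100100111 → 0, fb=0
40: 1101001001110 → 1, fb=1
41: 1010010011101 → 1, fb=0
42: 0100100111010 → 0, fb=1
43: 1001001110101 → 1, fb=1
44: 0010011101011 → 0, fb=0
45: 0100111010110 → 0, fb=1
46: 1001110101101 → 1, fb=0
47: 0011101011010 → 0, fb=1
48: 0111010110101 → 0, fb=0
49: 1110101101010 → 1, fb=0
50: 1101011010100 → 1, fb=0
51: 1010110101000 → 1, fb=0
52: 0101101010000 → 0, fb=0
53: 1011010100000 → 1, fb=1
54: 0110101000001 → 0, fb=1
55: 1101010000011 → 1, fb=0
56: 1010100000110 → 1, fb=0
57: 0101000001100 → 0, fb=0
58: 1010000011000 → 1, fb=0
59: 0100000110000 → 0, fb=0
60: 1000001100000 → 1, fb=1
61: 0000011000001 → 0, fb=1
62: 0000110000011 → 0, fb=1
63: 0001100000111 → 0, fb=0
64: 0011000001110 → 0, fb=0
65: 0110000011100 → 0, fb=0
66: 1100000111000 → 1, fb=0
67: 1000001110000 → 1, fb=1
68: 0000011100001 → 0, fb=1
69: 0000111000011 → 0, fb=1
70: 0001110000111 → 0, fb=0
71: 0011100001110 → 0, fb=0
72: 0111000011100 → 0, fb=0
73: 1110000111000 → 1, fb=0
74: 1100001110000 → 1, fb=1
75: 1000011100001 → 1, fb=0
76: 0000111000010 → 0, fb=0
77: 0001110000100 → 0, fb=1
78: 0011100001001 → 0, fb=0
79: 0111000010010 → 0, fb=0
80: 1110000100100 → 1, fb=0
81: 1100001001000 → 1, fb=0
82: 1000010010000 → 1, fb=1
83: 0000100100001 → 0, fb=1
84: 0001001000011 → 0, fb=1
85: 0010010000111 → 0, fb=0
86: 0100100001110 → 0, fb=0
87: 1001000011100 → 1, fb=1
88: 0010000111001 → 0, fb=0
89: 0100001110010 → 0, fb=0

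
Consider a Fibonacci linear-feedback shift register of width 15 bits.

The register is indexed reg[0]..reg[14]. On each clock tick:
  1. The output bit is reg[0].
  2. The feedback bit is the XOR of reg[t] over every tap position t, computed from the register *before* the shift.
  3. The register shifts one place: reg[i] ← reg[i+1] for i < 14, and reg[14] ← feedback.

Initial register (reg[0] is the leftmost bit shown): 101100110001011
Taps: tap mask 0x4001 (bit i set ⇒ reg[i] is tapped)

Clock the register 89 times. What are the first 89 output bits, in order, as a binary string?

step | reg (before) | out | fb
   0 | 101100110001011 | 1 | 0
   1 | 011001100010110 | 0 | 0
   2 | 110011000101100 | 1 | 1
   3 | 100110001011001 | 1 | 0
   4 | 001100010110010 | 0 | 0
   5 | 011000101100100 | 0 | 0
   6 | 110001011001000 | 1 | 1
   7 | 100010110010001 | 1 | 0
   8 | 000101100100010 | 0 | 0
   9 | 001011001000100 | 0 | 0
  10 | 010110010001000 | 0 | 0
  11 | 101100100010000 | 1 | 1
  12 | 011001000100001 | 0 | 1
  13 | 110010001000011 | 1 | 0
  14 | 100100010000110 | 1 | 1
  15 | 001000100001101 | 0 | 1
  16 | 010001000011011 | 0 | 1
  17 | 100010000110111 | 1 | 0
  18 | 000100001101110 | 0 | 0
  19 | 001000011011100 | 0 | 0
  20 | 010000110111000 | 0 | 0
  21 | 100001101110000 | 1 | 1
  22 | 000011011100001 | 0 | 1
  23 | 000110111000011 | 0 | 1
  24 | 001101110000111 | 0 | 1
  25 | 011011100001111 | 0 | 1
  26 | 110111000011111 | 1 | 0
  27 | 101110000111110 | 1 | 1
  28 | 011100001111101 | 0 | 1
  29 | 111000011111011 | 1 | 0
  30 | 110000111110110 | 1 | 1
  31 | 100001111101101 | 1 | 0
  32 | 000011111011010 | 0 | 0
  33 | 000111110110100 | 0 | 0
  34 | 001111101101000 | 0 | 0
  35 | 011111011010000 | 0 | 0
  36 | 111110110100000 | 1 | 1
  37 | 111101101000001 | 1 | 0
  38 | 111011010000010 | 1 | 1
  39 | 110110100000101 | 1 | 0
  40 | 101101000001010 | 1 | 1
  41 | 011010000010101 | 0 | 1
  42 | 110100000101011 | 1 | 0
  43 | 101000001010110 | 1 | 1
  44 | 010000010101101 | 0 | 1
  45 | 100000101011011 | 1 | 0
  46 | 000001010110110 | 0 | 0
  47 | 000010101101100 | 0 | 0
  48 | 000101011011000 | 0 | 0
  49 | 001010110110000 | 0 | 0
  50 | 010101101100000 | 0 | 0
  51 | 101011011000000 | 1 | 1
  52 | 010110110000001 | 0 | 1
  53 | 101101100000011 | 1 | 0
  54 | 011011000000110 | 0 | 0
  55 | 110110000001100 | 1 | 1
  56 | 101100000011001 | 1 | 0
  57 | 011000000110010 | 0 | 0
  58 | 110000001100100 | 1 | 1
  59 | 100000011001001 | 1 | 0
  60 | 000000110010010 | 0 | 0
  61 | 000001100100100 | 0 | 0
  62 | 000011001001000 | 0 | 0
  63 | 000110010010000 | 0 | 0
  64 | 001100100100000 | 0 | 0
  65 | 011001001000000 | 0 | 0
  66 | 110010010000000 | 1 | 1
  67 | 100100100000001 | 1 | 0
  68 | 001001000000010 | 0 | 0
  69 | 010010000000100 | 0 | 0
  70 | 100100000001000 | 1 | 1
  71 | 001000000010001 | 0 | 1
  72 | 010000000100011 | 0 | 1
  73 | 100000001000111 | 1 | 0
  74 | 000000010001110 | 0 | 0
  75 | 000000100011100 | 0 | 0
  76 | 000001000111000 | 0 | 0
  77 | 000010001110000 | 0 | 0
  78 | 000100011100000 | 0 | 0
  79 | 001000111000000 | 0 | 0
  80 | 010001110000000 | 0 | 0
  81 | 100011100000000 | 1 | 1
  82 | 000111000000001 | 0 | 1
  83 | 001110000000011 | 0 | 1
  84 | 011100000000111 | 0 | 1
  85 | 111000000001111 | 1 | 0
  86 | 110000000011110 | 1 | 1
  87 | 100000000111101 | 1 | 0
  88 | 000000001111010 | 0 | 0

10110011000101100100010000110111000011111011010000010101101100000011001001000000010001110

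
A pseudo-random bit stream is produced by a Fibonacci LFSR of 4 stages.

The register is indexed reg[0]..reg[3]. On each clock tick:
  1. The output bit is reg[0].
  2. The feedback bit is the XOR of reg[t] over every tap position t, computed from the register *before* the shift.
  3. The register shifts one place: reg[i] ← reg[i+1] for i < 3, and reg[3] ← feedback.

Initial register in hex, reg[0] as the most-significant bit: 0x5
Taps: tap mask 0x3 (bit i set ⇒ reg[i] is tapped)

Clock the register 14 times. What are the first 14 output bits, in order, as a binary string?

01011110001001

tick  register→output (feedback)
  0  0101→0 (1)
  1  1011→1 (1)
  2  0111→0 (1)
  3  1111→1 (0)
  4  1110→1 (0)
  5  1100→1 (0)
  6  1000→1 (1)
  7  0001→0 (0)
  8  0010→0 (0)
  9  0100→0 (1)
 10  1001→1 (1)
 11  0011→0 (0)
 12  0110→0 (1)
 13  1101→1 (0)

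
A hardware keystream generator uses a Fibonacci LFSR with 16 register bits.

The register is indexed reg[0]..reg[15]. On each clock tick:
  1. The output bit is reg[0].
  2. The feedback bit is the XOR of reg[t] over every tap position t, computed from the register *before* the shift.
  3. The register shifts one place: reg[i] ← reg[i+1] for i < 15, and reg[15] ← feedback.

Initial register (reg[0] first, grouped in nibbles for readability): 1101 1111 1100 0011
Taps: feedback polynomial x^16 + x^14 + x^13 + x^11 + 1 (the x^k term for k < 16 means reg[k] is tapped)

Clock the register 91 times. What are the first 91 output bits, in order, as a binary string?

step | reg (before) | out | fb
   0 | 1101111111000011 | 1 | 0
   1 | 1011111110000110 | 1 | 1
   2 | 0111111100001101 | 0 | 1
   3 | 1111111000011011 | 1 | 1
   4 | 1111110000110111 | 1 | 0
   5 | 1111100001101110 | 1 | 1
   6 | 1111000011011101 | 1 | 1
   7 | 1110000110111011 | 1 | 1
   8 | 1100001101110111 | 1 | 0
   9 | 1000011011101110 | 1 | 1
  10 | 0000110111011101 | 0 | 0
  11 | 0001101110111010 | 0 | 0
  12 | 0011011101110100 | 0 | 0
  13 | 0110111011101000 | 0 | 0
  14 | 1101110111010000 | 1 | 0
  15 | 1011101110100000 | 1 | 1
  16 | 0111011101000001 | 0 | 0
  17 | 1110111010000010 | 1 | 0
  18 | 1101110100000100 | 1 | 0
  19 | 1011101000001000 | 1 | 1
  20 | 0111010000010001 | 0 | 1
  21 | 1110100000100011 | 1 | 0
  22 | 1101000001000110 | 1 | 1
  23 | 1010000010001101 | 1 | 0
  24 | 0100000100011010 | 0 | 0
  25 | 1000001000110100 | 1 | 1
  26 | 0000010001101001 | 0 | 0
  27 | 0000100011010010 | 0 | 0
  28 | 0001000110100100 | 0 | 1
  29 | 0010001101001001 | 0 | 0
  30 | 0100011010010010 | 0 | 0
  31 | 1000110100100100 | 1 | 0
  32 | 0001101001001000 | 0 | 0
  33 | 0011010010010000 | 0 | 1
  34 | 0110100100100001 | 0 | 0
  35 | 1101001001000010 | 1 | 0
  36 | 1010010010000100 | 1 | 0
  37 | 0100100100001000 | 0 | 0
  38 | 1001001000010000 | 1 | 0
  39 | 0010010000100000 | 0 | 0
  40 | 0100100001000000 | 0 | 0
  41 | 1001000010000000 | 1 | 1
  42 | 0010000100000001 | 0 | 0
  43 | 0100001000000010 | 0 | 1
  44 | 1000010000000101 | 1 | 0
  45 | 0000100000001010 | 0 | 1
  46 | 0001000000010101 | 0 | 0
  47 | 0010000000101010 | 0 | 1
  48 | 0100000001010101 | 0 | 0
  49 | 1000000010101010 | 1 | 0
  50 | 0000000101010100 | 0 | 0
  51 | 0000001010101000 | 0 | 0
  52 | 0000010101010000 | 0 | 1
  53 | 0000101010100001 | 0 | 0
  54 | 0001010101000010 | 0 | 1
  55 | 0010101010000101 | 0 | 1
  56 | 0101010100001011 | 0 | 1
  57 | 1010101000010111 | 1 | 0
  58 | 0101010000101110 | 0 | 0
  59 | 1010100001011100 | 1 | 1
  60 | 0101000010111001 | 0 | 1
  61 | 1010000101110011 | 1 | 1
  62 | 0100001011100111 | 0 | 0
  63 | 1000010111001110 | 1 | 1
  64 | 0000101110011101 | 0 | 0
  65 | 0001011100111010 | 0 | 0
  66 | 0010111001110100 | 0 | 0
  67 | 0101110011101000 | 0 | 0
  68 | 1011100111010000 | 1 | 0
  69 | 0111001110100000 | 0 | 0
  70 | 1110011101000000 | 1 | 1
  71 | 1100111010000001 | 1 | 1
  72 | 1001110100000011 | 1 | 0
  73 | 0011101000000110 | 0 | 0
  74 | 0111010000001100 | 0 | 1
  75 | 1110100000011001 | 1 | 0
  76 | 1101000000110010 | 1 | 1
  77 | 1010000001100101 | 1 | 0
  78 | 0100000011001010 | 0 | 1
  79 | 1000000110010101 | 1 | 1
  80 | 0000001100101011 | 0 | 1
  81 | 0000011001010111 | 0 | 1
  82 | 0000110010101111 | 0 | 0
  83 | 0001100101011110 | 0 | 1
  84 | 0011001010111101 | 0 | 0
  85 | 0110010101111010 | 0 | 0
  86 | 1100101011110100 | 1 | 1
  87 | 1001010111101001 | 1 | 1
  88 | 0010101111010011 | 0 | 0
  89 | 0101011110100110 | 0 | 0
  90 | 1010111101001100 | 1 | 0

1101111111000011011101110100000100011010010010000100000001010101000010111001110100000011001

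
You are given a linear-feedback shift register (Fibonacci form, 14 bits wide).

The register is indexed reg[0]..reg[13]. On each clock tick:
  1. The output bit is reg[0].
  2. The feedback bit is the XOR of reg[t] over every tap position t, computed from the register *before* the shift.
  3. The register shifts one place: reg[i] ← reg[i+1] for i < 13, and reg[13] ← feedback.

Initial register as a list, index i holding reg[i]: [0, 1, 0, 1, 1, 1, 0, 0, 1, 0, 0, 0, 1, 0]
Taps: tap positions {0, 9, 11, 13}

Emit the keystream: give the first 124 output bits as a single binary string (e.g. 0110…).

tick  register→output (feedback)
  0  01011100100010→0 (0)
  1  10111001000100→1 (0)
  2  01110010001000→0 (0)
  3  11100100010000→1 (0)
  4  11001000100000→1 (1)
  5  10010001000001→1 (0)
  6  00100010000010→0 (0)
  7  01000100000100→0 (1)
  8  10001000001001→1 (0)
  9  00010000010010→0 (1)
 10  00100000100101→0 (0)
 11  01000001001010→0 (0)
 12  10000010010100→1 (1)
 13  00000100101001→0 (1)
 14  00001001010011→0 (0)
 15  00010010100110→0 (1)
 16  00100101001101→0 (0)
 17  01001010011010→0 (1)
 18  10010100110101→1 (0)
 19  00101001101010→0 (0)
 20  01010011010100→0 (0)
 21  10100110101000→1 (1)
 22  01001101010001→0 (0)
 23  10011010100010→1 (1)
 24  00110101000101→0 (0)
 25  01101010001010→0 (0)
 26  11010100010100→1 (1)
 27  10101000101001→1 (0)
 28  01010001010010→0 (1)
 29  10100010100101→1 (1)
 30  01000101001011→0 (1)
 31  10001010010111→1 (0)
 32  00010100101110→0 (1)
 33  00101001011101→0 (1)
 34  01010010111011→0 (0)
 35  10100101110110→1 (1)
 36  01001011101101→0 (0)
 37  10010111011010→1 (0)
 38  00101110110100→0 (0)
 39  01011101101000→0 (0)
 40  10111011010000→1 (0)
 41  01110110100000→0 (0)
 42  11101101000000→1 (1)
 43  11011010000001→1 (0)
 44  10110100000010→1 (1)
 45  01101000000101→0 (0)
 46  11010000001010→1 (1)
 47  10100000010101→1 (0)
 48  01000000101010→0 (0)
 49  10000001010100→1 (1)
 50  00000010101001→0 (1)
 51  00000101010011→0 (0)
 52  00001010100110→0 (1)
 53  00010101001101→0 (0)
 54  00101010011010→0 (1)
 55  01010100110101→0 (1)
 56  10101001101011→1 (0)
 57  01010011010110→0 (0)
 58  10100110101100→1 (0)
 59  01001101011000→0 (1)
 60  10011010110001→1 (1)
 61  00110101100011→0 (1)
 62  01101011000111→0 (0)
 63  11010110001110→1 (0)
 64  10101100011100→1 (1)
 65  01011000111001→0 (0)
 66  10110001110010→1 (0)
 67  01100011100100→0 (1)
 68  11000111001001→1 (0)
 69  10001110010010→1 (0)
 70  00011100100100→0 (1)
 71  00111001001001→0 (1)
 72  01110010010011→0 (0)
 73  11100100100110→1 (0)
 74  11001001001100→1 (0)
 75  10010010011000→1 (0)
 76  00100100110000→0 (1)
 77  01001001100001→0 (1)
 78  10010011000011→1 (0)
 79  00100110000110→0 (1)
 80  01001100001101→0 (0)
 81  10011000011010→1 (0)
 82  00110000110100→0 (0)
 83  01100001101000→0 (0)
 84  11000011010000→1 (0)
 85  10000110100000→1 (1)
 86  00001101000001→0 (1)
 87  00011010000011→0 (1)
 88  00110100000111→0 (0)
 89  01101000001110→0 (1)
 90  11010000011101→1 (0)
 91  10100000111010→1 (0)
 92  01000001110100→0 (0)
 93  10000011101000→1 (1)
 94  00000111010001→0 (0)
 95  00001110100010→0 (0)
 96  00011101000100→0 (1)
 97  00111010001001→0 (1)
 98  01110100010011→0 (0)
 99  11101000100110→1 (0)
100  11010001001100→1 (0)
101  10100010011000→1 (0)
102  01000100110000→0 (1)
103  10001001100001→1 (0)
104  00010011000010→0 (0)
105  00100110000100→0 (1)
106  01001100001001→0 (1)
107  10011000010011→1 (1)
108  00110000100111→0 (0)
109  01100001001110→0 (1)
110  11000010011101→1 (0)
111  10000100111010→1 (0)
112  00001001110100→0 (0)
113  00010011101000→0 (0)
114  00100111010000→0 (1)
115  01001110100001→0 (1)
116  10011101000011→1 (0)
117  00111010000110→0 (1)
118  01110100001101→0 (0)
119  11101000011010→1 (0)
120  11010000110100→1 (1)
121  10100001101001→1 (0)
122  01000011010010→0 (1)
123  10000110100101→1 (1)

0101110010001000001001010011010100010100101110110100000010101001101011000111001001001100001101000001110100010011000010011101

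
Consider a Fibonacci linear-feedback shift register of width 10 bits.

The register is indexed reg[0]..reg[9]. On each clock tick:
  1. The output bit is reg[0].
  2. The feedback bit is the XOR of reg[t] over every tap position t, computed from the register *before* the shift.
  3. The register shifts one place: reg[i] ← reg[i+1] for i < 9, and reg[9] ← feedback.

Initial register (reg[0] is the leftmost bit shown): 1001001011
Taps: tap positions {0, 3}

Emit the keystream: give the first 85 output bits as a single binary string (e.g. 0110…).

step | reg (before) | out | fb
   0 | 1001001011 | 1 | 0
   1 | 0010010110 | 0 | 0
   2 | 0100101100 | 0 | 0
   3 | 1001011000 | 1 | 0
   4 | 0010110000 | 0 | 0
   5 | 0101100000 | 0 | 1
   6 | 1011000001 | 1 | 0
   7 | 0110000010 | 0 | 0
   8 | 1100000100 | 1 | 1
   9 | 1000001001 | 1 | 1
  10 | 0000010011 | 0 | 0
  11 | 0000100110 | 0 | 0
  12 | 0001001100 | 0 | 1
  13 | 0010011001 | 0 | 0
  14 | 0100110010 | 0 | 0
  15 | 1001100100 | 1 | 0
  16 | 0011001000 | 0 | 1
  17 | 0110010001 | 0 | 0
  18 | 1100100010 | 1 | 1
  19 | 1001000101 | 1 | 0
  20 | 0010001010 | 0 | 0
  21 | 0100010100 | 0 | 0
  22 | 1000101000 | 1 | 1
  23 | 0001010001 | 0 | 1
  24 | 0010100011 | 0 | 0
  25 | 0101000110 | 0 | 1
  26 | 1010001101 | 1 | 1
  27 | 0100011011 | 0 | 0
  28 | 1000110110 | 1 | 1
  29 | 0001101101 | 0 | 1
  30 | 0011011011 | 0 | 1
  31 | 0110110111 | 0 | 0
  32 | 1101101110 | 1 | 0
  33 | 1011011100 | 1 | 0
  34 | 0110111000 | 0 | 0
  35 | 1101110000 | 1 | 0
  36 | 1011100000 | 1 | 0
  37 | 0111000000 | 0 | 1
  38 | 1110000001 | 1 | 1
  39 | 1100000011 | 1 | 1
  40 | 1000000111 | 1 | 1
  41 | 0000001111 | 0 | 0
  42 | 0000011110 | 0 | 0
  43 | 0000111100 | 0 | 0
  44 | 0001111000 | 0 | 1
  45 | 0011110001 | 0 | 1
  46 | 0111100011 | 0 | 1
  47 | 1111000111 | 1 | 0
  48 | 1110001110 | 1 | 1
  49 | 1100011101 | 1 | 1
  50 | 1000111011 | 1 | 1
  51 | 0001110111 | 0 | 1
  52 | 0011101111 | 0 | 1
  53 | 0111011111 | 0 | 1
  54 | 1110111111 | 1 | 1
  55 | 1101111111 | 1 | 0
  56 | 1011111110 | 1 | 0
  57 | 0111111100 | 0 | 1
  58 | 1111111001 | 1 | 0
  59 | 1111110010 | 1 | 0
  60 | 1111100100 | 1 | 0
  61 | 1111001000 | 1 | 0
  62 | 1110010000 | 1 | 1
  63 | 1100100001 | 1 | 1
  64 | 1001000011 | 1 | 0
  65 | 0010000110 | 0 | 0
  66 | 0100001100 | 0 | 0
  67 | 1000011000 | 1 | 1
  68 | 0000110001 | 0 | 0
  69 | 0001100010 | 0 | 1
  70 | 0011000101 | 0 | 1
  71 | 0110001011 | 0 | 0
  72 | 1100010110 | 1 | 1
  73 | 1000101101 | 1 | 1
  74 | 0001011011 | 0 | 1
  75 | 0010110111 | 0 | 0
  76 | 0101101110 | 0 | 1
  77 | 1011011101 | 1 | 0
  78 | 0110111010 | 0 | 0
  79 | 1101110100 | 1 | 0
  80 | 1011101000 | 1 | 0
  81 | 0111010000 | 0 | 1
  82 | 1110100001 | 1 | 1
  83 | 1101000011 | 1 | 0
  84 | 1010000110 | 1 | 1

1001001011000001001100100010100011011011100000011110001110111111100100001100010110111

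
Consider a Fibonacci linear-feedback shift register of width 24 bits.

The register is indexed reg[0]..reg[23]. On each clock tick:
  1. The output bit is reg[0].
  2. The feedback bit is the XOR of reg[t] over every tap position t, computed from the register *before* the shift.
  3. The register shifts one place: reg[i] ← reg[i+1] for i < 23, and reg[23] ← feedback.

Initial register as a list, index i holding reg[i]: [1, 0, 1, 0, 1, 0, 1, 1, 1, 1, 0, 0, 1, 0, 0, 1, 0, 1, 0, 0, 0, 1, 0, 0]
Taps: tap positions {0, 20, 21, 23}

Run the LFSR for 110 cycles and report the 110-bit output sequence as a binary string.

10101011110010010100010001000101110010001001010100100010110101011010110001001010001000101001101100010001111111

tick  register→output (feedback)
  0  101010111100100101000100→1 (0)
  1  010101111001001010001000→0 (1)
  2  101011110010010100010001→1 (0)
  3  010111100100101000100010→0 (0)
  4  101111001001010001000100→1 (0)
  5  011110010010100010001000→0 (1)
  6  111100100101000100010001→1 (0)
  7  111001001010001000100010→1 (1)
  8  110010010100010001000101→1 (1)
  9  100100101000100010001011→1 (1)
 10  001001010001000100010111→0 (0)
 11  010010100010001000101110→0 (0)
 12  100101000100010001011100→1 (1)
 13  001010001000100010111001→0 (0)
 14  010100010001000101110010→0 (0)
 15  101000100010001011100100→1 (0)
 16  010001000100010111001000→0 (1)
 17  100010001000101110010001→1 (0)
 18  000100010001011100100010→0 (0)
 19  001000100010111001000100→0 (1)
 20  010001000101110010001001→0 (0)
 21  100010001011100100010010→1 (1)
 22  000100010111001000100101→0 (0)
 23  001000101110010001001010→0 (1)
 24  010001011100100010010101→0 (0)
 25  100010111001000100101010→1 (0)
 26  000101110010001001010100→0 (1)
 27  001011100100010010101001→0 (0)
 28  010111001000100101010010→0 (0)
 29  101110010001001010100100→1 (0)
 30  011100100010010101001000→0 (1)
 31  111001000100101010010001→1 (0)
 32  110010001001010100100010→1 (1)
 33  100100010010101001000101→1 (1)
 34  001000100101010010001011→0 (0)
 35  010001001010100100010110→0 (1)
 36  100010010101001000101101→1 (0)
 37  000100101010010001011010→0 (1)
 38  001001010100100010110101→0 (0)
 39  010010101001000101101010→0 (1)
 40  100101010010001011010101→1 (1)
 41  001010100100010110101011→0 (0)
 42  010101001000101101010110→0 (1)
 43  101010010001011010101101→1 (0)
 44  010100100010110101011010→0 (1)
 45  101001000101101010110101→1 (1)
 46  010010001011010101101011→0 (0)
 47  100100010110101011010110→1 (0)
 48  001000101101010110101100→0 (0)
 49  010001011010101101011000→0 (1)
 50  100010110101011010110001→1 (0)
 51  000101101010110101100010→0 (0)
 52  001011010101101011000100→0 (1)
 53  010110101011010110001001→0 (0)
 54  101101010110101100010010→1 (1)
 55  011010101101011000100101→0 (0)
 56  110101011010110001001010→1 (0)
 57  101010110101100010010100→1 (0)
 58  010101101011000100101000→0 (1)
 59  101011010110001001010001→1 (0)
 60  010110101100010010100010→0 (0)
 61  101101011000100101000100→1 (0)
 62  011010110001001010001000→0 (1)
 63  110101100010010100010001→1 (0)
 64  101011000100101000100010→1 (1)
 65  010110001001010001000101→0 (0)
 66  101100010010100010001010→1 (0)
 67  011000100101000100010100→0 (1)
 68  110001001010001000101001→1 (1)
 69  100010010100010001010011→1 (0)
 70  000100101000100010100110→0 (1)
 71  001001010001000101001101→0 (1)
 72  010010100010001010011011→0 (0)
 73  100101000100010100110110→1 (0)
 74  001010001000101001101100→0 (0)
 75  010100010001010011011000→0 (1)
 76  101000100010100110110001→1 (0)
 77  010001000101001101100010→0 (0)
 78  100010001010011011000100→1 (0)
 79  000100010100110110001000→0 (1)
 80  001000101001101100010001→0 (1)
 81  010001010011011000100011→0 (1)
 82  100010100110110001000111→1 (1)
 83  000101001101100010001111→0 (1)
 84  001010011011000100011111→0 (1)
 85  010100110110001000111111→0 (1)
 86  101001101100010001111111→1 (0)
 87  010011011000100011111110→0 (0)
 88  100110110001000111111100→1 (1)
 89  001101100010001111111001→0 (0)
 90  011011000100011111110010→0 (0)
 91  110110001000111111100100→1 (0)
 92  101100010001111111001000→1 (0)
 93  011000100011111110010000→0 (0)
 94  110001000111111100100000→1 (1)
 95  100010001111111001000001→1 (0)
 96  000100011111110010000010→0 (0)
 97  001000111111100100000100→0 (1)
 98  010001111111001000001001→0 (0)
 99  100011111110010000010010→1 (1)
100  000111111100100000100101→0 (0)
101  001111111001000001001010→0 (1)
102  011111110010000010010101→0 (0)
103  111111100100000100101010→1 (0)
104  111111001000001001010100→1 (0)
105  111110010000010010101000→1 (0)
106  111100100000100101010000→1 (1)
107  111001000001001010100001→1 (0)
108  110010000010010101000010→1 (1)
109  100100000100101010000101→1 (1)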